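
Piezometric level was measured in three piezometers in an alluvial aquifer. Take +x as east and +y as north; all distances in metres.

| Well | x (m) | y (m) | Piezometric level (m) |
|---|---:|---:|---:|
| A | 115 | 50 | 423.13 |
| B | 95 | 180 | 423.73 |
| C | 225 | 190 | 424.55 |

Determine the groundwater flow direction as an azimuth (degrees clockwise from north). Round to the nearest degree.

227°

Differences from A: to B (Δx, Δy, Δh) = (-20, 130, +0.60); to C = (110, 140, +1.42).
Solve a·Δx + b·Δy = Δh: det = (-20)·140 − 110·130 = -17100.
∂h/∂x = [(+0.60)·140 − (+1.42)·130] / -17100 = +0.005883
∂h/∂y = [(-20)·(+1.42) − 110·(+0.60)] / -17100 = +0.005520
Flow direction (−∇h) has components (-0.005883 E, -0.005520 N).
Azimuth = atan2(E, N) = atan2(-0.005883, -0.005520) = 226.8° ≈ 227°.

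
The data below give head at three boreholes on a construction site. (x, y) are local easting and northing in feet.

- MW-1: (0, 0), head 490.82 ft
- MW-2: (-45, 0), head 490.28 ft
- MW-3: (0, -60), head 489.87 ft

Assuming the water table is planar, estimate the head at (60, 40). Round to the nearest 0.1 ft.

∂h/∂x = (490.28 − 490.82) / (-45 − 0) = +0.01200
∂h/∂y = (489.87 − 490.82) / (-60 − 0) = +0.01583
h(60, 40) = 490.82 + (+0.01200)·(60) + (+0.01583)·(40) = 490.82 +0.720 +0.633 = 492.173 ft.

492.2 ft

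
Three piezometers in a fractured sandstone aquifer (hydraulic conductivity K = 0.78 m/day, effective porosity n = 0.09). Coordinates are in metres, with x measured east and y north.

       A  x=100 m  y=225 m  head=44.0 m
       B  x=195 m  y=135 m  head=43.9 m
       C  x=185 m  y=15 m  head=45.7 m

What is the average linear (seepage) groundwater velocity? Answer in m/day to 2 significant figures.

0.17 m/day

Differences from A: to B (Δx, Δy, Δh) = (95, -90, -0.1); to C = (85, -210, +1.7).
Solve a·Δx + b·Δy = Δh: det = 95·(-210) − 85·(-90) = -12300.
∂h/∂x = [(-0.1)·(-210) − (+1.7)·(-90)] / -12300 = -0.01415
∂h/∂y = [95·(+1.7) − 85·(-0.1)] / -12300 = -0.01382
|∇h| = √(-0.01415² + -0.01382²) = 0.01978
Seepage velocity v = K·i/n = 0.78 × 0.01978 / 0.09 = 0.1714 m/day.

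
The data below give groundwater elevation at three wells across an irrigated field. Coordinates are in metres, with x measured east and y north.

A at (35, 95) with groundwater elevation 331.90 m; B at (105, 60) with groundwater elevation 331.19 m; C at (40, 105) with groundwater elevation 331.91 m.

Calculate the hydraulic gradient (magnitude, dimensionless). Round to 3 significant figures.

0.00912

With h = a·x + b·y + c and A as origin, the differences give:
  70·a + (-35)·b = -0.71
  5·a + 10·b = +0.01
Eliminate b (×10 and ×(-35), subtract): 875·a = -6.750 → a = ∂h/∂x = -0.007714
Back-substitute: b = ∂h/∂y = +0.004857.
|∇h| = √(-0.007714² + 0.004857²) = 0.009116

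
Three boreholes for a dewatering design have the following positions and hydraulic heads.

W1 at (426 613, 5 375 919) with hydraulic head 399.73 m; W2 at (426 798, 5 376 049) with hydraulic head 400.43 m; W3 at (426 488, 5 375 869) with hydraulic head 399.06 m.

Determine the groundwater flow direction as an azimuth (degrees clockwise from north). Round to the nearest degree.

Three-point gradient (reference W1): Δ to W2 = (185, 130, +0.70), Δ to W3 = (-125, -50, -0.67).
∂h/∂x = +0.007443, ∂h/∂y = -0.005207 (det = 7000).
Flow direction (−∇h) has components (-0.007443 E, +0.005207 N).
Azimuth = atan2(E, N) = atan2(-0.007443, +0.005207) = 305.0° ≈ 305°.

305°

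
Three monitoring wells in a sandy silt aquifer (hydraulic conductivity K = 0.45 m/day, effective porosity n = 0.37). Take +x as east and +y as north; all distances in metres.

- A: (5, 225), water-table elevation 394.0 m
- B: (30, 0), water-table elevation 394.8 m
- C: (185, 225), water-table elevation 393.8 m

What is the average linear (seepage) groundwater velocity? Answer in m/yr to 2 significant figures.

Differences from A: to B (Δx, Δy, Δh) = (25, -225, +0.8); to C = (180, 0, -0.2).
Determinant of the coordinate differences = 25·0 − 180·(-225) = 40500.
∂h/∂x = [(+0.8)·0 − (-0.2)·(-225)] / 40500 = -0.001111
∂h/∂y = [25·(-0.2) − 180·(+0.8)] / 40500 = -0.003679
|∇h| = √(-0.001111² + -0.003679²) = 0.003843
Seepage velocity v = K·i/n = 0.45 × 0.003843 / 0.37 = 0.004674 m/day = 1.707 m/yr.

1.7 m/yr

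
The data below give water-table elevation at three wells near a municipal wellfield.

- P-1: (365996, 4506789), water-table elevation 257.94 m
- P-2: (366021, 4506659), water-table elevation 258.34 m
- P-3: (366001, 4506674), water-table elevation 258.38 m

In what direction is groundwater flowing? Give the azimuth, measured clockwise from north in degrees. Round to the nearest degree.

With h = a·x + b·y + c and P-1 as origin, the differences give:
  25·a + (-130)·b = +0.40
  5·a + (-115)·b = +0.44
Eliminate b (×(-115) and ×(-130), subtract): -2225·a = 11.200 → a = ∂h/∂x = -0.005034
Back-substitute: b = ∂h/∂y = -0.004045.
Flow direction (−∇h) has components (+0.005034 E, +0.004045 N).
Azimuth = atan2(E, N) = atan2(+0.005034, +0.004045) = 51.2° ≈ 051°.

051°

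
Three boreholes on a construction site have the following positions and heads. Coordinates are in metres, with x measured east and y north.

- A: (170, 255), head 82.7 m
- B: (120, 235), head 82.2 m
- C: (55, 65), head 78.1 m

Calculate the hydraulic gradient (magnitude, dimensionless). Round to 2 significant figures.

Taking A as reference: B−A = (-50, -20, -0.5); C−A = (-115, -190, -4.6).
Determinant of the coordinate differences = (-50)·(-190) − (-115)·(-20) = 7200.
∂h/∂x = [(-0.5)·(-190) − (-4.6)·(-20)] / 7200 = +0.0004167
∂h/∂y = [(-50)·(-4.6) − (-115)·(-0.5)] / 7200 = +0.02396
|∇h| = √(0.0004167² + 0.02396²) = 0.02396

0.024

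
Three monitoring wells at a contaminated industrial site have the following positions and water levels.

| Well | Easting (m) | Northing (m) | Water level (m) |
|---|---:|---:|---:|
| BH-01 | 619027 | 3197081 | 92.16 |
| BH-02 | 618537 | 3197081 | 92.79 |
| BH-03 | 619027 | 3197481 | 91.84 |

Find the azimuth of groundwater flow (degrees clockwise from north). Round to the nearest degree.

058°

∂h/∂x = (92.79 − 92.16) / (618537 − 619027) = -0.001286
∂h/∂y = (91.84 − 92.16) / (3197481 − 3197081) = -0.0008000
Flow direction (−∇h) has components (+0.001286 E, +0.0008000 N).
Azimuth = atan2(E, N) = atan2(+0.001286, +0.0008000) = 58.1° ≈ 058°.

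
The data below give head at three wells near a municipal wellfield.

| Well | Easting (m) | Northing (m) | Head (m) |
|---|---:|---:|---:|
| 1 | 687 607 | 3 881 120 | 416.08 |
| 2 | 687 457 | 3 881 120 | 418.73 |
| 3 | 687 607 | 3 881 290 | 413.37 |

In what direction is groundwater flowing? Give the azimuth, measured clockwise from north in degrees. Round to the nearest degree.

048°

∂h/∂x = (418.73 − 416.08) / (687457 − 687607) = -0.01767
∂h/∂y = (413.37 − 416.08) / (3881290 − 3881120) = -0.01594
Flow direction (−∇h) has components (+0.01767 E, +0.01594 N).
Azimuth = atan2(E, N) = atan2(+0.01767, +0.01594) = 47.9° ≈ 048°.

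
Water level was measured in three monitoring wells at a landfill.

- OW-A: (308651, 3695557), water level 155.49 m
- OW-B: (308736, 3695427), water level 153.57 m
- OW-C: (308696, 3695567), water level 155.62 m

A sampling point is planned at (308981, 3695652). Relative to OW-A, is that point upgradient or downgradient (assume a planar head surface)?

Three-point gradient (reference OW-A): Δ to OW-B = (85, -130, -1.92), Δ to OW-C = (45, 10, +0.13).
∂h/∂x = -0.0003433, ∂h/∂y = +0.01454 (det = 6700).
Head at (308981, 3695652) = 155.49 + (-0.0003433)·(330) + (+0.01454)·(95) = 156.76 m.
That is higher than the 155.49 m at OW-A, so the point is upgradient.

upgradient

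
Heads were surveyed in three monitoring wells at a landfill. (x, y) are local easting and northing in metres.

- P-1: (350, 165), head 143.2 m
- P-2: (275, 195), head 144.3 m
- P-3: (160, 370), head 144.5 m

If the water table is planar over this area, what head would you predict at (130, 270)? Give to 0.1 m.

146.2 m

Differences from P-1: to P-2 (Δx, Δy, Δh) = (-75, 30, +1.1); to P-3 = (-190, 205, +1.3).
Solve a·Δx + b·Δy = Δh: det = (-75)·205 − (-190)·30 = -9675.
∂h/∂x = [(+1.1)·205 − (+1.3)·30] / -9675 = -0.01928
∂h/∂y = [(-75)·(+1.3) − (-190)·(+1.1)] / -9675 = -0.01152
h(130, 270) = 143.2 + (-0.01928)·(-220) + (-0.01152)·(105) = 143.2 +4.241 -1.210 = 146.231 m.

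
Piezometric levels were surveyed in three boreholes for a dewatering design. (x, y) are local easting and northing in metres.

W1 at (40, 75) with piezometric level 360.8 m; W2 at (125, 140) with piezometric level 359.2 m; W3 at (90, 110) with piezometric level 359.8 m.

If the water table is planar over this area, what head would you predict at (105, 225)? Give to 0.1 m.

Taking W1 as reference: W2−W1 = (85, 65, -1.6); W3−W1 = (50, 35, -1.0).
Determinant of the coordinate differences = 85·35 − 50·65 = -275.
∂h/∂x = [(-1.6)·35 − (-1.0)·65] / -275 = -0.03273
∂h/∂y = [85·(-1.0) − 50·(-1.6)] / -275 = +0.01818
h(105, 225) = 360.8 + (-0.03273)·(65) + (+0.01818)·(150) = 360.8 -2.127 +2.727 = 361.400 m.

361.4 m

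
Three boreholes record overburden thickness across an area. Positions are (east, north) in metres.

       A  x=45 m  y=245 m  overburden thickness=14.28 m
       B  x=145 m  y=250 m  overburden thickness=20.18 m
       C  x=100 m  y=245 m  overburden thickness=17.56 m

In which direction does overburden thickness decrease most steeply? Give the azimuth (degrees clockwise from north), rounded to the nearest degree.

Differences from A: to B (Δx, Δy, Δh) = (100, 5, +5.90); to C = (55, 0, +3.28).
Solve a·Δx + b·Δy = Δd: det = 100·0 − 55·5 = -275.
∂d/∂x = [(+5.90)·0 − (+3.28)·5] / -275 = +0.05964
∂d/∂y = [100·(+3.28) − 55·(+5.90)] / -275 = -0.01273
Steepest decrease is along −∇f: components (-0.05964 E, +0.01273 N).
Azimuth = atan2(-0.05964, +0.01273) = 282.0° ≈ 282°.

282°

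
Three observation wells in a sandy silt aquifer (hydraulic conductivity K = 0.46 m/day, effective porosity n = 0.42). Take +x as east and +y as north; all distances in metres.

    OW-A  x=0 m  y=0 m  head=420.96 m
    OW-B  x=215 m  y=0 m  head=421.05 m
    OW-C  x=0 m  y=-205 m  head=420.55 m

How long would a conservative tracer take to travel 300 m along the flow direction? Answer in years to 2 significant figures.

370 years

∂h/∂x = (421.05 − 420.96) / (215 − 0) = +0.0004186
∂h/∂y = (420.55 − 420.96) / (-205 − 0) = +0.002000
|∇h| = √(0.0004186² + 0.002000²) = 0.002043
Seepage velocity v = K·i/n = 0.46 × 0.002043 / 0.42 = 0.002238 m/day.
t = 300 / 0.002238 = 1.34e+05 days = 367 years.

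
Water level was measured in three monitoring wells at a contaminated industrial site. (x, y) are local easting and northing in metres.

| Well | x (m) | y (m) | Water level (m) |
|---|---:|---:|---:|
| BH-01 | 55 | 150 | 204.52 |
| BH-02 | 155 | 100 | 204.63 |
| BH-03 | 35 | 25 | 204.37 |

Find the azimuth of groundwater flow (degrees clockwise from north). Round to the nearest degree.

Three-point gradient (reference BH-01): Δ to BH-02 = (100, -50, +0.11), Δ to BH-03 = (-20, -125, -0.15).
∂h/∂x = +0.001574, ∂h/∂y = +0.0009481 (det = -13500).
Flow direction (−∇h) has components (-0.001574 E, -0.0009481 N).
Azimuth = atan2(E, N) = atan2(-0.001574, -0.0009481) = 238.9° ≈ 239°.

239°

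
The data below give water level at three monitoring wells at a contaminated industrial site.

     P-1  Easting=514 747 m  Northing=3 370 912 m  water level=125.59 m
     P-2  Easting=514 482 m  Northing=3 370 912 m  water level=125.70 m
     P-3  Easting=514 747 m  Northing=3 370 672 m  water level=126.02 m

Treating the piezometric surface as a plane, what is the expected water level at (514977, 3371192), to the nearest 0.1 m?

∂h/∂x = (125.70 − 125.59) / (514482 − 514747) = -0.0004151
∂h/∂y = (126.02 − 125.59) / (3370672 − 3370912) = -0.001792
h(514977, 3371192) = 125.59 + (-0.0004151)·(230) + (-0.001792)·(280) = 125.59 -0.095 -0.502 = 124.993 m.

125.0 m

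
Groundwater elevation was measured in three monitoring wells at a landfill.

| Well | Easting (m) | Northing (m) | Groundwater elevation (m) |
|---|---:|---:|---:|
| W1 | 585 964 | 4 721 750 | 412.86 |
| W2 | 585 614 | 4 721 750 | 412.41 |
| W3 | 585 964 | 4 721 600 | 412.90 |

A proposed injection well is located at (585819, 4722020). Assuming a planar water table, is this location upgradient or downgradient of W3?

∂h/∂x = (412.41 − 412.86) / (585614 − 585964) = +0.001286
∂h/∂y = (412.90 − 412.86) / (4721600 − 4721750) = -0.0002667
Head at (585819, 4722020) = 412.86 + (+0.001286)·(-145) + (-0.0002667)·(270) = 412.60 m.
That is lower than the 412.90 m at W3, so the point is downgradient.

downgradient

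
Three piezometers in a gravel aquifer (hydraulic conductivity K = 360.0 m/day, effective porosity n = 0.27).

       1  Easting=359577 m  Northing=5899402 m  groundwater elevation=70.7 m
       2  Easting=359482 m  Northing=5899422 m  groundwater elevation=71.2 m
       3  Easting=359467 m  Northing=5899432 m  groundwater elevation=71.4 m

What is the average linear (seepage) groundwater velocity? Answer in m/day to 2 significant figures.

24 m/day

Differences from 1: to 2 (Δx, Δy, Δh) = (-95, 20, +0.5); to 3 = (-110, 30, +0.7).
Solve a·Δx + b·Δy = Δh: det = (-95)·30 − (-110)·20 = -650.
∂h/∂x = [(+0.5)·30 − (+0.7)·20] / -650 = -0.001538
∂h/∂y = [(-95)·(+0.7) − (-110)·(+0.5)] / -650 = +0.01769
|∇h| = √(-0.001538² + 0.01769²) = 0.01776
Seepage velocity v = K·i/n = 360.0 × 0.01776 / 0.27 = 23.68 m/day.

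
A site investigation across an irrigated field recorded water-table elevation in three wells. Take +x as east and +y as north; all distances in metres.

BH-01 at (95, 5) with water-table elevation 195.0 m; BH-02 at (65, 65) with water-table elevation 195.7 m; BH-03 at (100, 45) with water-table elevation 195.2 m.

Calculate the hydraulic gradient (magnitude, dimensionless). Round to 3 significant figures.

0.0124

With h = a·x + b·y + c and BH-01 as origin, the differences give:
  (-30)·a + 60·b = +0.7
  5·a + 40·b = +0.2
Eliminate b (×40 and ×60, subtract): -1500·a = 16.00 → a = ∂h/∂x = -0.01067
Back-substitute: b = ∂h/∂y = +0.006333.
|∇h| = √(-0.01067² + 0.006333²) = 0.01241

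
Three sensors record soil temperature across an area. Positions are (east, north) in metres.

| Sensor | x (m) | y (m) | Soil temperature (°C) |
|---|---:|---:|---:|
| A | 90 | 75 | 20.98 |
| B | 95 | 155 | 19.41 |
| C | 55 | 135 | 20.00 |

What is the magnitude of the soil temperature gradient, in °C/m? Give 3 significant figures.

0.0200 °C/m

With T = a·x + b·y + c and A as origin, the differences give:
  5·a + 80·b = -1.57
  (-35)·a + 60·b = -0.98
Eliminate b (×60 and ×80, subtract): 3100·a = -15.800 → a = ∂T/∂x = -0.005097
Back-substitute: b = ∂T/∂y = -0.01931.
|∇f| = √(-0.005097² + -0.01931²) = 0.01997 °C/m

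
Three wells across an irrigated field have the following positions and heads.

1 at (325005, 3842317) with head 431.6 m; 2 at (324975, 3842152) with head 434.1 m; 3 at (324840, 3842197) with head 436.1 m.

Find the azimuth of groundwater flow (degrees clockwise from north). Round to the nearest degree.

058°

With h = a·x + b·y + c and 1 as origin, the differences give:
  (-30)·a + (-165)·b = +2.5
  (-165)·a + (-120)·b = +4.5
Eliminate b (×(-120) and ×(-165), subtract): -23625·a = 442.50 → a = ∂h/∂x = -0.01873
Back-substitute: b = ∂h/∂y = -0.01175.
Flow direction (−∇h) has components (+0.01873 E, +0.01175 N).
Azimuth = atan2(E, N) = atan2(+0.01873, +0.01175) = 57.9° ≈ 058°.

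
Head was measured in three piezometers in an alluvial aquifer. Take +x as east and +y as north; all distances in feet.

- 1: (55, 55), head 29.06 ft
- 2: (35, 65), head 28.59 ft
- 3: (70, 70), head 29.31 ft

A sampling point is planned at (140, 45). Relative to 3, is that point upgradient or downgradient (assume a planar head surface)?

upgradient

With h = a·x + b·y + c and 1 as origin, the differences give:
  (-20)·a + 10·b = -0.47
  15·a + 15·b = +0.25
Eliminate b (×15 and ×10, subtract): -450·a = -9.550 → a = ∂h/∂x = +0.02122
Back-substitute: b = ∂h/∂y = -0.004556.
Head at (140, 45) = 29.06 + (+0.02122)·(85) + (-0.004556)·(-10) = 30.91 ft.
That is higher than the 29.31 ft at 3, so the point is upgradient.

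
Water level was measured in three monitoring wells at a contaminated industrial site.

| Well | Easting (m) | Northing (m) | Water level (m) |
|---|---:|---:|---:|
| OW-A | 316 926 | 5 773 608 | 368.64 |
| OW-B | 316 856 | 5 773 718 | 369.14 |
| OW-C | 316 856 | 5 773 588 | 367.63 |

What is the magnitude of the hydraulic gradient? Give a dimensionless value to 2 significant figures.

Taking OW-A as reference: OW-B−OW-A = (-70, 110, +0.50); OW-C−OW-A = (-70, -20, -1.01).
Solve a·Δx + b·Δy = Δh: det = (-70)·(-20) − (-70)·110 = 9100.
∂h/∂x = [(+0.50)·(-20) − (-1.01)·110] / 9100 = +0.01111
∂h/∂y = [(-70)·(-1.01) − (-70)·(+0.50)] / 9100 = +0.01162
|∇h| = √(0.01111² + 0.01162²) = 0.01608

0.016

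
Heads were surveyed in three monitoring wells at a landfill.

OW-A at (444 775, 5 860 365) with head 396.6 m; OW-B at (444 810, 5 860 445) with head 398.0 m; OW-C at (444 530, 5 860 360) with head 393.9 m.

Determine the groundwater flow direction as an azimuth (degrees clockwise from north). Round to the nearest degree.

220°

With h = a·x + b·y + c and OW-A as origin, the differences give:
  35·a + 80·b = +1.4
  (-245)·a + (-5)·b = -2.7
Eliminate b (×(-5) and ×80, subtract): 19425·a = 209.00 → a = ∂h/∂x = +0.01076
Back-substitute: b = ∂h/∂y = +0.01279.
Flow direction (−∇h) has components (-0.01076 E, -0.01279 N).
Azimuth = atan2(E, N) = atan2(-0.01076, -0.01279) = 220.1° ≈ 220°.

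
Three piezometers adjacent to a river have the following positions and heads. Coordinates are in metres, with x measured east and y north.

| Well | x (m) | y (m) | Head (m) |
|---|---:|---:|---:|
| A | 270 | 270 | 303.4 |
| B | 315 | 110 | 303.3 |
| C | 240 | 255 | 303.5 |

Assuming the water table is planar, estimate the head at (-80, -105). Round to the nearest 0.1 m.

304.6 m

Taking A as reference: B−A = (45, -160, -0.1); C−A = (-30, -15, +0.1).
Solve a·Δx + b·Δy = Δh: det = 45·(-15) − (-30)·(-160) = -5475.
∂h/∂x = [(-0.1)·(-15) − (+0.1)·(-160)] / -5475 = -0.003196
∂h/∂y = [45·(+0.1) − (-30)·(-0.1)] / -5475 = -0.0002740
h(-80, -105) = 303.4 + (-0.003196)·(-350) + (-0.0002740)·(-375) = 303.4 +1.119 +0.103 = 304.621 m.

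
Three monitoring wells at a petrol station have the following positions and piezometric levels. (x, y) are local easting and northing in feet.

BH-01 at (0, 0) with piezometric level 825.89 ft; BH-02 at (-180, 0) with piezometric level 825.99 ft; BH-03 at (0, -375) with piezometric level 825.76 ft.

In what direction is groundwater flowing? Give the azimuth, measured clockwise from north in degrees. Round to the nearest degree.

∂h/∂x = (825.99 − 825.89) / (-180 − 0) = -0.0005556
∂h/∂y = (825.76 − 825.89) / (-375 − 0) = +0.0003467
Flow direction (−∇h) has components (+0.0005556 E, -0.0003467 N).
Azimuth = atan2(E, N) = atan2(+0.0005556, -0.0003467) = 122.0° ≈ 122°.

122°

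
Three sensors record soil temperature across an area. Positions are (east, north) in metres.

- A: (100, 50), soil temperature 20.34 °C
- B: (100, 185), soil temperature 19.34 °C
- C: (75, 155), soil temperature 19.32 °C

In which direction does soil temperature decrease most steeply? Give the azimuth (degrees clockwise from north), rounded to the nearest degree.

307°

With T = a·x + b·y + c and A as origin, the differences give:
  0·a + 135·b = -1.00
  (-25)·a + 105·b = -1.02
Eliminate b (×105 and ×135, subtract): 3375·a = 32.700 → a = ∂T/∂x = +0.009689
Back-substitute: b = ∂T/∂y = -0.007407.
Steepest decrease is along −∇f: components (-0.009689 E, +0.007407 N).
Azimuth = atan2(-0.009689, +0.007407) = 307.4° ≈ 307°.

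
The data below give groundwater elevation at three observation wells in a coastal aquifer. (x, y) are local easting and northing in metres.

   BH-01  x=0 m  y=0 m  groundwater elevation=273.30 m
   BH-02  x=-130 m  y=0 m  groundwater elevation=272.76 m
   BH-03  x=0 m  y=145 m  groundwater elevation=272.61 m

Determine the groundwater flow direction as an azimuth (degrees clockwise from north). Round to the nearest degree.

319°

∂h/∂x = (272.76 − 273.30) / (-130 − 0) = +0.004154
∂h/∂y = (272.61 − 273.30) / (145 − 0) = -0.004759
Flow direction (−∇h) has components (-0.004154 E, +0.004759 N).
Azimuth = atan2(E, N) = atan2(-0.004154, +0.004759) = 318.9° ≈ 319°.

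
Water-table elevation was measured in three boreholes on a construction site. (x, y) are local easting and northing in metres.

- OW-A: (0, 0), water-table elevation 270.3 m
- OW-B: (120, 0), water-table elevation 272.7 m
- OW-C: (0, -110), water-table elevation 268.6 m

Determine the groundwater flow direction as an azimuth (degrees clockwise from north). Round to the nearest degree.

232°

∂h/∂x = (272.7 − 270.3) / (120 − 0) = +0.02000
∂h/∂y = (268.6 − 270.3) / (-110 − 0) = +0.01545
Flow direction (−∇h) has components (-0.02000 E, -0.01545 N).
Azimuth = atan2(E, N) = atan2(-0.02000, -0.01545) = 232.3° ≈ 232°.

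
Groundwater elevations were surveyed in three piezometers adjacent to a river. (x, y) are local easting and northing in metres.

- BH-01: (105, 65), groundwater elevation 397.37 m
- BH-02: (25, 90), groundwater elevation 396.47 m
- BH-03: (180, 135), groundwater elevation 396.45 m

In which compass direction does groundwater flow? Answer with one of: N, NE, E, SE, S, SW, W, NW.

Three-point gradient (reference BH-01): Δ to BH-02 = (-80, 25, -0.90), Δ to BH-03 = (75, 70, -0.92).
∂h/∂x = +0.005351, ∂h/∂y = -0.01888 (det = -7475).
Flow = −∇h = (-0.005351 east, +0.01888 north), which points north.

N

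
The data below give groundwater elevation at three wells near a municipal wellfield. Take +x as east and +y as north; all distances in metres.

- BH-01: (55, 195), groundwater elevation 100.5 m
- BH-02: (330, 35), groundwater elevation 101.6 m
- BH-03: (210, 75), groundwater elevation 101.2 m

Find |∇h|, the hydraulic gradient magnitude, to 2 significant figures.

Taking BH-01 as reference: BH-02−BH-01 = (275, -160, +1.1); BH-03−BH-01 = (155, -120, +0.7).
Determinant of the coordinate differences = 275·(-120) − 155·(-160) = -8200.
∂h/∂x = [(+1.1)·(-120) − (+0.7)·(-160)] / -8200 = +0.002439
∂h/∂y = [275·(+0.7) − 155·(+1.1)] / -8200 = -0.002683
|∇h| = √(0.002439² + -0.002683²) = 0.003626

0.0036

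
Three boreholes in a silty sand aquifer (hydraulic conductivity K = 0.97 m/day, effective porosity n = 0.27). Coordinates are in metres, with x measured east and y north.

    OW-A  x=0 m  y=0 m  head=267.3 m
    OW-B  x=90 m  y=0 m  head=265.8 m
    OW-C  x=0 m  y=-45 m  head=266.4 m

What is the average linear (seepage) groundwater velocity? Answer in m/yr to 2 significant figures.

∂h/∂x = (265.8 − 267.3) / (90 − 0) = -0.01667
∂h/∂y = (266.4 − 267.3) / (-45 − 0) = +0.02000
|∇h| = √(-0.01667² + 0.02000²) = 0.02604
Seepage velocity v = K·i/n = 0.97 × 0.02604 / 0.27 = 0.09355 m/day = 34.17 m/yr.

34 m/yr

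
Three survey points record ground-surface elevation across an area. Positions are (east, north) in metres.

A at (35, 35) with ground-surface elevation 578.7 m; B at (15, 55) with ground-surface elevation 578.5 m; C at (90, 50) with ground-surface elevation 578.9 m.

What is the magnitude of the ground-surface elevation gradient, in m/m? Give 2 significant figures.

Taking A as reference: B−A = (-20, 20, -0.2); C−A = (55, 15, +0.2).
Solve a·Δx + b·Δy = Δz: det = (-20)·15 − 55·20 = -1400.
∂z/∂x = [(-0.2)·15 − (+0.2)·20] / -1400 = +0.005000
∂z/∂y = [(-20)·(+0.2) − 55·(-0.2)] / -1400 = -0.005000
|∇f| = √(0.005000² + -0.005000²) = 0.007071 m/m

0.0071 m/m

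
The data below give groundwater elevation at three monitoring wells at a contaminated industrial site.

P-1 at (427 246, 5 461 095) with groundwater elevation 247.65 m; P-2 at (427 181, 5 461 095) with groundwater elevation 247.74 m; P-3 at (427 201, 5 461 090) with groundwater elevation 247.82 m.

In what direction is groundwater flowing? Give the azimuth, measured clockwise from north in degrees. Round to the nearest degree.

004°

Taking P-1 as reference: P-2−P-1 = (-65, 0, +0.09); P-3−P-1 = (-45, -5, +0.17).
Solve a·Δx + b·Δy = Δh: det = (-65)·(-5) − (-45)·0 = 325.
∂h/∂x = [(+0.09)·(-5) − (+0.17)·0] / 325 = -0.001385
∂h/∂y = [(-65)·(+0.17) − (-45)·(+0.09)] / 325 = -0.02154
Flow direction (−∇h) has components (+0.001385 E, +0.02154 N).
Azimuth = atan2(E, N) = atan2(+0.001385, +0.02154) = 3.7° ≈ 004°.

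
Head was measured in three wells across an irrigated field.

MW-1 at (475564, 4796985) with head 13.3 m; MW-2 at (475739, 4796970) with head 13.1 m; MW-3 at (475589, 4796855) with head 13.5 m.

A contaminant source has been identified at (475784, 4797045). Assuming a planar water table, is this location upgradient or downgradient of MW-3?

Differences from MW-1: to MW-2 (Δx, Δy, Δh) = (175, -15, -0.2); to MW-3 = (25, -130, +0.2).
Solve a·Δx + b·Δy = Δh: det = 175·(-130) − 25·(-15) = -22375.
∂h/∂x = [(-0.2)·(-130) − (+0.2)·(-15)] / -22375 = -0.001296
∂h/∂y = [175·(+0.2) − 25·(-0.2)] / -22375 = -0.001788
Head at (475784, 4797045) = 13.3 + (-0.001296)·(220) + (-0.001788)·(60) = 12.91 m.
That is lower than the 13.5 m at MW-3, so the point is downgradient.

downgradient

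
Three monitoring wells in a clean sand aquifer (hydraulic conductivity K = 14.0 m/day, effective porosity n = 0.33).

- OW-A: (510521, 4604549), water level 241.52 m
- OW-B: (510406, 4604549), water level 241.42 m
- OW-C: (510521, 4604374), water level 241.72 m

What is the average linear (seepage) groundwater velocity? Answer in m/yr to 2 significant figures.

22 m/yr

∂h/∂x = (241.42 − 241.52) / (510406 − 510521) = +0.0008696
∂h/∂y = (241.72 − 241.52) / (4604374 − 4604549) = -0.001143
|∇h| = √(0.0008696² + -0.001143²) = 0.001436
Seepage velocity v = K·i/n = 14.0 × 0.001436 / 0.33 = 0.06092 m/day = 22.25 m/yr.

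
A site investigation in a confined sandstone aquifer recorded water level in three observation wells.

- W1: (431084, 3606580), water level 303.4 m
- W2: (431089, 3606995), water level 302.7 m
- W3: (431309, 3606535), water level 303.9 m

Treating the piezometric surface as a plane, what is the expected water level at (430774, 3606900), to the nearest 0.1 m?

Taking W1 as reference: W2−W1 = (5, 415, -0.7); W3−W1 = (225, -45, +0.5).
Determinant of the coordinate differences = 5·(-45) − 225·415 = -93600.
∂h/∂x = [(-0.7)·(-45) − (+0.5)·415] / -93600 = +0.001880
∂h/∂y = [5·(+0.5) − 225·(-0.7)] / -93600 = -0.001709
h(430774, 3606900) = 303.4 + (+0.001880)·(-310) + (-0.001709)·(320) = 303.4 -0.583 -0.547 = 302.270 m.

302.3 m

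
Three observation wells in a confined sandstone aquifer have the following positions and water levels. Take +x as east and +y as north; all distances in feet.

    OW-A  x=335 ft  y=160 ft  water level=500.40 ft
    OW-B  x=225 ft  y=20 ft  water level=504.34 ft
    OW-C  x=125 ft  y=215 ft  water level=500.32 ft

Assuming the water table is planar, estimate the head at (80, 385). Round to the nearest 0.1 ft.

496.6 ft

With h = a·x + b·y + c and OW-A as origin, the differences give:
  (-110)·a + (-140)·b = +3.94
  (-210)·a + 55·b = -0.08
Eliminate b (×55 and ×(-140), subtract): -35450·a = 205.500 → a = ∂h/∂x = -0.005797
Back-substitute: b = ∂h/∂y = -0.02359.
h(80, 385) = 500.40 + (-0.005797)·(-255) + (-0.02359)·(225) = 500.40 +1.478 -5.307 = 496.571 ft.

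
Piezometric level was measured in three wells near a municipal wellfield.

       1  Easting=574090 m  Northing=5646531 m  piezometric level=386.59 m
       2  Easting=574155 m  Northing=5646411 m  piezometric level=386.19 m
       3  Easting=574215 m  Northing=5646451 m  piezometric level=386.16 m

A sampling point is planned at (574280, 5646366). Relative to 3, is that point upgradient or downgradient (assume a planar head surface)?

downgradient

Three-point gradient (reference 1): Δ to 2 = (65, -120, -0.40), Δ to 3 = (125, -80, -0.43).
∂h/∂x = -0.002000, ∂h/∂y = +0.002250 (det = 9800).
Head at (574280, 5646366) = 386.59 + (-0.002000)·(190) + (+0.002250)·(-165) = 385.84 m.
That is lower than the 386.16 m at 3, so the point is downgradient.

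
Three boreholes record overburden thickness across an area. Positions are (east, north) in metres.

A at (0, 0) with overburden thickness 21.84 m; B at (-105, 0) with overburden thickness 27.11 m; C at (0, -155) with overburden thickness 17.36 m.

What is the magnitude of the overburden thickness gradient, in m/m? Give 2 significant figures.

0.058 m/m

∂d/∂x = (27.11 − 21.84) / (-105 − 0) = -0.05019
∂d/∂y = (17.36 − 21.84) / (-155 − 0) = +0.02890
|∇f| = √(-0.05019² + 0.02890²) = 0.05792 m/m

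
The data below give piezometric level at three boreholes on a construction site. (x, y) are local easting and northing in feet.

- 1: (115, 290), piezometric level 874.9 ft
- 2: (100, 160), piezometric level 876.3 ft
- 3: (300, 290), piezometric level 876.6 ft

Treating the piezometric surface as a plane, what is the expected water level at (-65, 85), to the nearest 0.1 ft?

875.7 ft

Three-point gradient (reference 1): Δ to 2 = (-15, -130, +1.4), Δ to 3 = (185, 0, +1.7).
∂h/∂x = +0.009189, ∂h/∂y = -0.01183 (det = 24050).
h(-65, 85) = 874.9 + (+0.009189)·(-180) + (-0.01183)·(-205) = 874.9 -1.654 +2.425 = 875.671 ft.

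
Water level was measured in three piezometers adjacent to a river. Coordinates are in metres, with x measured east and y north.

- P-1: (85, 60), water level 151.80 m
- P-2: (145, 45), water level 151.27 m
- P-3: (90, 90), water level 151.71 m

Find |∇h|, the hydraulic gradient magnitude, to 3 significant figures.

With h = a·x + b·y + c and P-1 as origin, the differences give:
  60·a + (-15)·b = -0.53
  5·a + 30·b = -0.09
Eliminate b (×30 and ×(-15), subtract): 1875·a = -17.250 → a = ∂h/∂x = -0.009200
Back-substitute: b = ∂h/∂y = -0.001467.
|∇h| = √(-0.009200² + -0.001467²) = 0.009316

0.00932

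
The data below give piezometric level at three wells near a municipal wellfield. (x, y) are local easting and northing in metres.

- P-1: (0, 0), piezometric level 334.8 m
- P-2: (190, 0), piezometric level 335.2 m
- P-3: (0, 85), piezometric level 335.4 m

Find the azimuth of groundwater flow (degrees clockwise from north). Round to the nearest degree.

197°

∂h/∂x = (335.2 − 334.8) / (190 − 0) = +0.002105
∂h/∂y = (335.4 − 334.8) / (85 − 0) = +0.007059
Flow direction (−∇h) has components (-0.002105 E, -0.007059 N).
Azimuth = atan2(E, N) = atan2(-0.002105, -0.007059) = 196.6° ≈ 197°.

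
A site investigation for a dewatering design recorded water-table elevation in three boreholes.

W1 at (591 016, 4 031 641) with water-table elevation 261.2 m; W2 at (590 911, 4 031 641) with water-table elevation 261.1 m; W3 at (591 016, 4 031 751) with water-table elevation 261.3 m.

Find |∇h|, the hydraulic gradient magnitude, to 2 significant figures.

∂h/∂x = (261.1 − 261.2) / (590911 − 591016) = +0.0009524
∂h/∂y = (261.3 − 261.2) / (4031751 − 4031641) = +0.0009091
|∇h| = √(0.0009524² + 0.0009091²) = 0.001317

0.0013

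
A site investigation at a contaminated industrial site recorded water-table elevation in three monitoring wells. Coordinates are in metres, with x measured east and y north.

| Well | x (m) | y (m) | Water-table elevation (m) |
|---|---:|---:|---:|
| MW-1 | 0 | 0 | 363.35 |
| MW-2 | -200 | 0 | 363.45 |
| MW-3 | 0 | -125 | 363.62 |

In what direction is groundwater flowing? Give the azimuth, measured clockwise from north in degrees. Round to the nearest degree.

∂h/∂x = (363.45 − 363.35) / (-200 − 0) = -0.0005000
∂h/∂y = (363.62 − 363.35) / (-125 − 0) = -0.002160
Flow direction (−∇h) has components (+0.0005000 E, +0.002160 N).
Azimuth = atan2(E, N) = atan2(+0.0005000, +0.002160) = 13.0° ≈ 013°.

013°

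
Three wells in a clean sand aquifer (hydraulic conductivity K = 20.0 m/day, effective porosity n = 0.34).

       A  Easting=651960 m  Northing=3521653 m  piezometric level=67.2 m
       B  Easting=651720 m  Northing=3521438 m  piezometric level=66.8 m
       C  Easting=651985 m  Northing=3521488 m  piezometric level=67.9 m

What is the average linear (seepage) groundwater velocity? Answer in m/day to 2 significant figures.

Taking A as reference: B−A = (-240, -215, -0.4); C−A = (25, -165, +0.7).
Determinant of the coordinate differences = (-240)·(-165) − 25·(-215) = 44975.
∂h/∂x = [(-0.4)·(-165) − (+0.7)·(-215)] / 44975 = +0.004814
∂h/∂y = [(-240)·(+0.7) − 25·(-0.4)] / 44975 = -0.003513
|∇h| = √(0.004814² + -0.003513²) = 0.00596
Seepage velocity v = K·i/n = 20.0 × 0.00596 / 0.34 = 0.3506 m/day.

0.35 m/day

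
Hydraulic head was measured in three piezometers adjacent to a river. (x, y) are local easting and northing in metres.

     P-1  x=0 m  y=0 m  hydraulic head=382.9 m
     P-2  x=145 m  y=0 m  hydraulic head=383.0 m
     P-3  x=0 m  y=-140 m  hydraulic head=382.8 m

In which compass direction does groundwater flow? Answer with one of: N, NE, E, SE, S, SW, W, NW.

SW

∂h/∂x = (383.0 − 382.9) / (145 − 0) = +0.0006897
∂h/∂y = (382.8 − 382.9) / (-140 − 0) = +0.0007143
Flow = −∇h = (-0.0006897 east, -0.0007143 north), which points southwest.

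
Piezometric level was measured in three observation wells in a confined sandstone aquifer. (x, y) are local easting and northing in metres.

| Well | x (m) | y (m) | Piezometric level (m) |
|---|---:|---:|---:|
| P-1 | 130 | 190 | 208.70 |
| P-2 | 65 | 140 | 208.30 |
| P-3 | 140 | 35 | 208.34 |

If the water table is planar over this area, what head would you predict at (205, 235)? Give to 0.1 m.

Taking P-1 as reference: P-2−P-1 = (-65, -50, -0.40); P-3−P-1 = (10, -155, -0.36).
Solve a·Δx + b·Δy = Δh: det = (-65)·(-155) − 10·(-50) = 10575.
∂h/∂x = [(-0.40)·(-155) − (-0.36)·(-50)] / 10575 = +0.004161
∂h/∂y = [(-65)·(-0.36) − 10·(-0.40)] / 10575 = +0.002591
h(205, 235) = 208.70 + (+0.004161)·(75) + (+0.002591)·(45) = 208.70 +0.312 +0.117 = 209.129 m.

209.1 m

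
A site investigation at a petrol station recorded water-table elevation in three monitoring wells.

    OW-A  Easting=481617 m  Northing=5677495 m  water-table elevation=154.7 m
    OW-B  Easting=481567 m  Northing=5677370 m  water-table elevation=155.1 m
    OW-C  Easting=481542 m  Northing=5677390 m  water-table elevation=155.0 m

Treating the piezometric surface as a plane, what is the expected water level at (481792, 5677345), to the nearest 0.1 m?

With h = a·x + b·y + c and OW-A as origin, the differences give:
  (-50)·a + (-125)·b = +0.4
  (-75)·a + (-105)·b = +0.3
Eliminate b (×(-105) and ×(-125), subtract): -4125·a = -4.50 → a = ∂h/∂x = +0.001091
Back-substitute: b = ∂h/∂y = -0.003636.
h(481792, 5677345) = 154.7 + (+0.001091)·(175) + (-0.003636)·(-150) = 154.7 +0.191 +0.545 = 155.436 m.

155.4 m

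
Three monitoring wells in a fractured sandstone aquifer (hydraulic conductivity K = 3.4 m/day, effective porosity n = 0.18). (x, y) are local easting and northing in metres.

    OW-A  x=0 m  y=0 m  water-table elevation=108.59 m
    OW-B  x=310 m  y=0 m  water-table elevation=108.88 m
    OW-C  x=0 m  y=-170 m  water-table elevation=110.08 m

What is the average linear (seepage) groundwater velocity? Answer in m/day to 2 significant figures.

0.17 m/day

∂h/∂x = (108.88 − 108.59) / (310 − 0) = +0.0009355
∂h/∂y = (110.08 − 108.59) / (-170 − 0) = -0.008765
|∇h| = √(0.0009355² + -0.008765²) = 0.008815
Seepage velocity v = K·i/n = 3.4 × 0.008815 / 0.18 = 0.1665 m/day.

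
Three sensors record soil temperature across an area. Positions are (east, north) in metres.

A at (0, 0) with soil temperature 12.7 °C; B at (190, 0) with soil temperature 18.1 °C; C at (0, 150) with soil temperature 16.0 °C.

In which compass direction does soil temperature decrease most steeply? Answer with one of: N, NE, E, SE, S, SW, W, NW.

SW

∂T/∂x = (18.1 − 12.7) / (190 − 0) = +0.02842
∂T/∂y = (16.0 − 12.7) / (150 − 0) = +0.02200
Steepest decrease is along −∇f = (-0.02842 E, -0.02200 N) → southwest.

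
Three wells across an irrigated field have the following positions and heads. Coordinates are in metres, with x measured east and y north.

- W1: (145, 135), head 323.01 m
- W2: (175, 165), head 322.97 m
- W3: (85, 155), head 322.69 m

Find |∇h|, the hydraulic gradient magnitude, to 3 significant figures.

Three-point gradient (reference W1): Δ to W2 = (30, 30, -0.04), Δ to W3 = (-60, 20, -0.32).
∂h/∂x = +0.003667, ∂h/∂y = -0.005000 (det = 2400).
|∇h| = √(0.003667² + -0.005000²) = 0.006201

0.00620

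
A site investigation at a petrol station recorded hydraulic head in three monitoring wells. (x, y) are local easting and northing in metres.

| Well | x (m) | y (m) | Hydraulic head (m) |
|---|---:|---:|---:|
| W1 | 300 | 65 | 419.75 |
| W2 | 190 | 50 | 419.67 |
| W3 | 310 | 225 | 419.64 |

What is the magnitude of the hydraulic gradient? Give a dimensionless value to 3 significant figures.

0.00111

Taking W1 as reference: W2−W1 = (-110, -15, -0.08); W3−W1 = (10, 160, -0.11).
Determinant of the coordinate differences = (-110)·160 − 10·(-15) = -17450.
∂h/∂x = [(-0.08)·160 − (-0.11)·(-15)] / -17450 = +0.0008281
∂h/∂y = [(-110)·(-0.11) − 10·(-0.08)] / -17450 = -0.0007393
|∇h| = √(0.0008281² + -0.0007393²) = 0.00111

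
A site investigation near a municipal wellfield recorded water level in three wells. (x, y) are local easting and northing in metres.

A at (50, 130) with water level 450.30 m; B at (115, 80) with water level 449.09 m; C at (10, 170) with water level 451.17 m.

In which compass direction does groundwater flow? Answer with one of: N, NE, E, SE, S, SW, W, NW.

SE

With h = a·x + b·y + c and A as origin, the differences give:
  65·a + (-50)·b = -1.21
  (-40)·a + 40·b = +0.87
Eliminate b (×40 and ×(-50), subtract): 600·a = -4.900 → a = ∂h/∂x = -0.008167
Back-substitute: b = ∂h/∂y = +0.01358.
Flow = −∇h = (+0.008167 east, -0.01358 north), which points southeast.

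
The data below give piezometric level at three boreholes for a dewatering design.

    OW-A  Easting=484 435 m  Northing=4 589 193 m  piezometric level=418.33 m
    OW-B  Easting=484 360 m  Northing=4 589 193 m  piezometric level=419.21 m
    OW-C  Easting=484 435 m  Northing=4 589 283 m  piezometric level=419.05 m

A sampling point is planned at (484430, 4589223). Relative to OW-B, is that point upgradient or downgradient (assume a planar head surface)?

downgradient

∂h/∂x = (419.21 − 418.33) / (484360 − 484435) = -0.01173
∂h/∂y = (419.05 − 418.33) / (4589283 − 4589193) = +0.008000
Head at (484430, 4589223) = 418.33 + (-0.01173)·(-5) + (+0.008000)·(30) = 418.63 m.
That is lower than the 419.21 m at OW-B, so the point is downgradient.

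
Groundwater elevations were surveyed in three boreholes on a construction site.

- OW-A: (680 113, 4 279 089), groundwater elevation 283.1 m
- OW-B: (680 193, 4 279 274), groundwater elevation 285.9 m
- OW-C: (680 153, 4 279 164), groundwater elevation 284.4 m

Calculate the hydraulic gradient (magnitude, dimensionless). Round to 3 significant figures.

With h = a·x + b·y + c and OW-A as origin, the differences give:
  80·a + 185·b = +2.8
  40·a + 75·b = +1.3
Eliminate b (×75 and ×185, subtract): -1400·a = -30.50 → a = ∂h/∂x = +0.02179
Back-substitute: b = ∂h/∂y = +0.005714.
|∇h| = √(0.02179² + 0.005714²) = 0.02253

0.0225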